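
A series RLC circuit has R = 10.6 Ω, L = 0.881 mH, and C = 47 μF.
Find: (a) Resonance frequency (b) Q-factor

Step 1 — Resonance condition Im(Z)=0 gives ω₀ = 1/√(LC).
Step 2 — ω₀ = 1/√(0.000881·4.7e-05) = 4914 rad/s.
Step 3 — f₀ = ω₀/(2π) = 782.1 Hz.
Step 4 — Series Q: Q = ω₀L/R = 4914·0.000881/10.6 = 0.4084.

(a) f₀ = 782.1 Hz  (b) Q = 0.4084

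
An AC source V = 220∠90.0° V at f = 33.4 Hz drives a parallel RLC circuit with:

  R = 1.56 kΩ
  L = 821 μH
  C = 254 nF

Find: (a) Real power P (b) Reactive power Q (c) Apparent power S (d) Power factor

Step 1 — Angular frequency: ω = 2π·f = 2π·33.4 = 209.9 rad/s.
Step 2 — Component impedances:
  R: Z = R = 1560 Ω
  L: Z = jωL = j·209.9·0.000821 = 0 + j0.1723 Ω
  C: Z = 1/(jωC) = -j/(ω·C) = 0 - j1.876e+04 Ω
Step 3 — Parallel combination: 1/Z_total = 1/R + 1/L + 1/C; Z_total = 1.903e-05 + j0.1723 Ω = 0.1723∠90.0° Ω.
Step 4 — Source phasor: V = 220∠90.0° V = 0 + j220 V.
Step 5 — Current: I = V / Z = 1277 + j0.141 A = 1277∠0.0° A.
Step 6 — Complex power: S = V·I* = 31.03 + j2.809e+05 VA.
Step 7 — Real power: P = Re(S) = 31.03 W.
Step 8 — Reactive power: Q = Im(S) = 2.809e+05 VAR.
Step 9 — Apparent power: |S| = 2.809e+05 VA.
Step 10 — Power factor: PF = P/|S| = 0.0001104 (lagging).

(a) P = 31.03 W  (b) Q = 2.809e+05 VAR  (c) S = 2.809e+05 VA  (d) PF = 0.0001104 (lagging)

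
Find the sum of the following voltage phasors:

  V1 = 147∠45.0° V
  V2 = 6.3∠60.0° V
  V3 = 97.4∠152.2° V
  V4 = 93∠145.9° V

Step 1 — Convert each phasor to rectangular form:
  V1 = 147·(cos(45.0°) + j·sin(45.0°)) = 103.9 + j103.9 V
  V2 = 6.3·(cos(60.0°) + j·sin(60.0°)) = 3.15 + j5.456 V
  V3 = 97.4·(cos(152.2°) + j·sin(152.2°)) = -86.16 + j45.43 V
  V4 = 93·(cos(145.9°) + j·sin(145.9°)) = -77.01 + j52.14 V
Step 2 — Sum components: V_total = -56.07 + j207 V.
Step 3 — Convert to polar: |V_total| = 214.4 V, ∠V_total = 105.2°.

V_total = 214.4∠105.2° V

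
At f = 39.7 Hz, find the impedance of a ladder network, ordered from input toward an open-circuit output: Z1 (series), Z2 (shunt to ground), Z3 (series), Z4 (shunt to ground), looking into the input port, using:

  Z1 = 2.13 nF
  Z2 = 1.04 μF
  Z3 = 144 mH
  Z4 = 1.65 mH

Step 1 — Angular frequency: ω = 2π·f = 2π·39.7 = 249.4 rad/s.
Step 2 — Component impedances:
  Z1: Z = 1/(jωC) = -j/(ω·C) = 0 - j1.882e+06 Ω
  Z2: Z = 1/(jωC) = -j/(ω·C) = 0 - j3855 Ω
  Z3: Z = jωL = j·249.4·0.144 = 0 + j35.92 Ω
  Z4: Z = jωL = j·249.4·0.00165 = 0 + j0.4116 Ω
Step 3 — Ladder network (open output): work backward from the far end, alternating series and parallel combinations. Z_in = 0 - j1.882e+06 Ω = 1.882e+06∠-90.0° Ω.

Z = 0 - j1.882e+06 Ω = 1.882e+06∠-90.0° Ω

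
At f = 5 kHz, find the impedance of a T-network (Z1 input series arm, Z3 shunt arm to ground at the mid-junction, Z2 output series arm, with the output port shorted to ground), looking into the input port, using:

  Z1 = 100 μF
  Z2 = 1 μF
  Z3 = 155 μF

Step 1 — Angular frequency: ω = 2π·f = 2π·5000 = 3.142e+04 rad/s.
Step 2 — Component impedances:
  Z1: Z = 1/(jωC) = -j/(ω·C) = 0 - j0.3183 Ω
  Z2: Z = 1/(jωC) = -j/(ω·C) = 0 - j31.83 Ω
  Z3: Z = 1/(jωC) = -j/(ω·C) = 0 - j0.2054 Ω
Step 3 — With the output port shorted to ground, the output series arm Z2 runs from the junction to ground; the shunt arm Z3 also runs from the junction to ground. They appear in parallel: Z3 || Z2 = 0 - j0.204 Ω.
Step 4 — Series with input arm Z1: Z_in = Z1 + (Z3 || Z2) = 0 - j0.5224 Ω = 0.5224∠-90.0° Ω.

Z = 0 - j0.5224 Ω = 0.5224∠-90.0° Ω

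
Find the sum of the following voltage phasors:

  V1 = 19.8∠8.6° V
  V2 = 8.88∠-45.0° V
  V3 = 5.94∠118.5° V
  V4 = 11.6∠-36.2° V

Step 1 — Convert each phasor to rectangular form:
  V1 = 19.8·(cos(8.6°) + j·sin(8.6°)) = 19.58 + j2.961 V
  V2 = 8.88·(cos(-45.0°) + j·sin(-45.0°)) = 6.279 - j6.279 V
  V3 = 5.94·(cos(118.5°) + j·sin(118.5°)) = -2.834 + j5.22 V
  V4 = 11.6·(cos(-36.2°) + j·sin(-36.2°)) = 9.361 - j6.851 V
Step 2 — Sum components: V_total = 32.38 - j4.949 V.
Step 3 — Convert to polar: |V_total| = 32.76 V, ∠V_total = -8.7°.

V_total = 32.76∠-8.7° V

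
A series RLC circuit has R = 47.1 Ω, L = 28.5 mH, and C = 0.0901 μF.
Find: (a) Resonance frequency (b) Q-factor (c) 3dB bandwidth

Step 1 — Resonance: ω₀ = 1/√(LC) = 1/√(0.0285·9.01e-08) = 1.973e+04 rad/s.
Step 2 — f₀ = ω₀/(2π) = 3141 Hz.
Step 3 — Series Q: Q = ω₀L/R = 1.973e+04·0.0285/47.1 = 11.94.
Step 4 — Bandwidth: Δω = ω₀/Q = 1653 rad/s; BW = Δω/(2π) = 263 Hz.

(a) f₀ = 3141 Hz  (b) Q = 11.94  (c) BW = 263 Hz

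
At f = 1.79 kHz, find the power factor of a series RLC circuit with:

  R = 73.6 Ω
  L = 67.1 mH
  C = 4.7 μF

Step 1 — Angular frequency: ω = 2π·f = 2π·1790 = 1.125e+04 rad/s.
Step 2 — Component impedances:
  R: Z = R = 73.6 Ω
  L: Z = jωL = j·1.125e+04·0.0671 = 0 + j754.7 Ω
  C: Z = 1/(jωC) = -j/(ω·C) = 0 - j18.92 Ω
Step 3 — Series combination: Z_total = R + L + C = 73.6 + j735.7 Ω = 739.4∠84.3° Ω.
Step 4 — Power factor: PF = cos(φ) = Re(Z)/|Z| = 73.6/739.4 = 0.09954.
Step 5 — Type: Im(Z) = 735.7 ⇒ lagging (phase φ = 84.3°).

PF = 0.09954 (lagging, φ = 84.3°)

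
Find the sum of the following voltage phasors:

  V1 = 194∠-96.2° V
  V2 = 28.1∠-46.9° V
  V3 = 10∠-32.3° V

Step 1 — Convert each phasor to rectangular form:
  V1 = 194·(cos(-96.2°) + j·sin(-96.2°)) = -20.95 - j192.9 V
  V2 = 28.1·(cos(-46.9°) + j·sin(-46.9°)) = 19.2 - j20.52 V
  V3 = 10·(cos(-32.3°) + j·sin(-32.3°)) = 8.453 - j5.344 V
Step 2 — Sum components: V_total = 6.701 - j218.7 V.
Step 3 — Convert to polar: |V_total| = 218.8 V, ∠V_total = -88.2°.

V_total = 218.8∠-88.2° V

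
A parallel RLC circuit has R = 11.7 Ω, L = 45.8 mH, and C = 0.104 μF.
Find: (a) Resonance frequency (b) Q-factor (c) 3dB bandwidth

Step 1 — Resonance: ω₀ = 1/√(LC) = 1/√(0.0458·1.04e-07) = 1.449e+04 rad/s.
Step 2 — f₀ = ω₀/(2π) = 2306 Hz.
Step 3 — Parallel Q: Q = R/(ω₀L) = 11.7/(1.449e+04·0.0458) = 0.01763.
Step 4 — Bandwidth: Δω = ω₀/Q = 8.218e+05 rad/s; BW = Δω/(2π) = 1.308e+05 Hz.

(a) f₀ = 2306 Hz  (b) Q = 0.01763  (c) BW = 1.308e+05 Hz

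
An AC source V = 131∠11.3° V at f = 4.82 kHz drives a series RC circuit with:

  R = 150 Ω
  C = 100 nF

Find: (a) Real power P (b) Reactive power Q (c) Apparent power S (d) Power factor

Step 1 — Angular frequency: ω = 2π·f = 2π·4820 = 3.028e+04 rad/s.
Step 2 — Component impedances:
  R: Z = R = 150 Ω
  C: Z = 1/(jωC) = -j/(ω·C) = 0 - j330.2 Ω
Step 3 — Series combination: Z_total = R + C = 150 - j330.2 Ω = 362.7∠-65.6° Ω.
Step 4 — Source phasor: V = 131∠11.3° V = 128.5 + j25.67 V.
Step 5 — Current: I = V / Z = 0.08206 + j0.3518 A = 0.3612∠76.9° A.
Step 6 — Complex power: S = V·I* = 19.57 - j43.08 VA.
Step 7 — Real power: P = Re(S) = 19.57 W.
Step 8 — Reactive power: Q = Im(S) = -43.08 VAR.
Step 9 — Apparent power: |S| = 47.32 VA.
Step 10 — Power factor: PF = P/|S| = 0.4136 (leading).

(a) P = 19.57 W  (b) Q = -43.08 VAR  (c) S = 47.32 VA  (d) PF = 0.4136 (leading)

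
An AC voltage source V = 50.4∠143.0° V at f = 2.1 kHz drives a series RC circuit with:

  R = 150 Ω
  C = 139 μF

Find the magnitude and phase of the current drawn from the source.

Step 1 — Angular frequency: ω = 2π·f = 2π·2100 = 1.319e+04 rad/s.
Step 2 — Component impedances:
  R: Z = R = 150 Ω
  C: Z = 1/(jωC) = -j/(ω·C) = 0 - j0.5452 Ω
Step 3 — Series combination: Z_total = R + C = 150 - j0.5452 Ω = 150∠-0.2° Ω.
Step 4 — Source phasor: V = 50.4∠143.0° V = -40.25 + j30.33 V.
Step 5 — Ohm's law: I = V / Z_total = (-40.25 + j30.33) / (150 - j0.5452) = -0.2691 + j0.2012 A.
Step 6 — Convert to polar: |I| = 0.336 A, ∠I = 143.2°.

I = 0.336∠143.2° A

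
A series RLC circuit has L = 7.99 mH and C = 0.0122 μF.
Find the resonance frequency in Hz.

Step 1 — Resonance condition Im(Z)=0 gives ω₀ = 1/√(LC).
Step 2 — ω₀ = 1/√(0.00799·1.22e-08) = 1.013e+05 rad/s.
Step 3 — f₀ = ω₀/(2π) = 1.612e+04 Hz.

f₀ = 1.612e+04 Hz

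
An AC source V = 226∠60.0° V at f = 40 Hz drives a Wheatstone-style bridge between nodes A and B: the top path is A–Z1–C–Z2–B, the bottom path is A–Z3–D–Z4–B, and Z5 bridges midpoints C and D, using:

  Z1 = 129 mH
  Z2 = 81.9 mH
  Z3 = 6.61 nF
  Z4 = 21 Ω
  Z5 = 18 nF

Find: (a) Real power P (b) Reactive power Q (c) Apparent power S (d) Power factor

Step 1 — Angular frequency: ω = 2π·f = 2π·40 = 251.3 rad/s.
Step 2 — Component impedances:
  Z1: Z = jωL = j·251.3·0.129 = 0 + j32.42 Ω
  Z2: Z = jωL = j·251.3·0.0819 = 0 + j20.58 Ω
  Z3: Z = 1/(jωC) = -j/(ω·C) = 0 - j6.019e+05 Ω
  Z4: Z = R = 21 Ω
  Z5: Z = 1/(jωC) = -j/(ω·C) = 0 - j2.21e+05 Ω
Step 3 — Bridge requires nodal analysis (the Z5 bridge couples midpoints C and D, so the two paths cannot be reduced to a simple series/parallel combination). Setting node B to ground and injecting 1 A at node A, the 3-node admittance system at A, C, D solves to V_A = Z_AB = 6.895e-07 + j53.01 Ω = 53.01∠90.0° Ω.
Step 4 — Source phasor: V = 226∠60.0° V = 113 + j195.7 V.
Step 5 — Current: I = V / Z = 3.692 - j2.132 A = 4.263∠-30.0° A.
Step 6 — Complex power: S = V·I* = 1.253e-05 + j963.5 VA.
Step 7 — Real power: P = Re(S) = 1.253e-05 W.
Step 8 — Reactive power: Q = Im(S) = 963.5 VAR.
Step 9 — Apparent power: |S| = 963.5 VA.
Step 10 — Power factor: PF = P/|S| = 1.301e-08 (lagging).

(a) P = 1.253e-05 W  (b) Q = 963.5 VAR  (c) S = 963.5 VA  (d) PF = 1.301e-08 (lagging)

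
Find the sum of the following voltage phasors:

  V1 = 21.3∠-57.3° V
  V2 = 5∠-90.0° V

Step 1 — Convert each phasor to rectangular form:
  V1 = 21.3·(cos(-57.3°) + j·sin(-57.3°)) = 11.51 - j17.92 V
  V2 = 5·(cos(-90.0°) + j·sin(-90.0°)) = 0 - j5 V
Step 2 — Sum components: V_total = 11.51 - j22.92 V.
Step 3 — Convert to polar: |V_total| = 25.65 V, ∠V_total = -63.3°.

V_total = 25.65∠-63.3° V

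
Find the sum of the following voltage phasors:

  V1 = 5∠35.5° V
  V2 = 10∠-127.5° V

Step 1 — Convert each phasor to rectangular form:
  V1 = 5·(cos(35.5°) + j·sin(35.5°)) = 4.071 + j2.904 V
  V2 = 10·(cos(-127.5°) + j·sin(-127.5°)) = -6.088 - j7.934 V
Step 2 — Sum components: V_total = -2.017 - j5.03 V.
Step 3 — Convert to polar: |V_total| = 5.419 V, ∠V_total = -111.9°.

V_total = 5.419∠-111.9° V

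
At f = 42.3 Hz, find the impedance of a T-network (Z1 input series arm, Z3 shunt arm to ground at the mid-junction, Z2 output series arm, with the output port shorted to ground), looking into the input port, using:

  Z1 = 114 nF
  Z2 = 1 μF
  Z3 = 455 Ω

Step 1 — Angular frequency: ω = 2π·f = 2π·42.3 = 265.8 rad/s.
Step 2 — Component impedances:
  Z1: Z = 1/(jωC) = -j/(ω·C) = 0 - j3.3e+04 Ω
  Z2: Z = 1/(jωC) = -j/(ω·C) = 0 - j3763 Ω
  Z3: Z = R = 455 Ω
Step 3 — With the output port shorted to ground, the output series arm Z2 runs from the junction to ground; the shunt arm Z3 also runs from the junction to ground. They appear in parallel: Z3 || Z2 = 448.4 - j54.23 Ω.
Step 4 — Series with input arm Z1: Z_in = Z1 + (Z3 || Z2) = 448.4 - j3.306e+04 Ω = 3.306e+04∠-89.2° Ω.

Z = 448.4 - j3.306e+04 Ω = 3.306e+04∠-89.2° Ω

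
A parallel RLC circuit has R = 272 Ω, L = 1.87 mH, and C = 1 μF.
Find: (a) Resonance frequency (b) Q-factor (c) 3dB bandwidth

Step 1 — Resonance: ω₀ = 1/√(LC) = 1/√(0.00187·1e-06) = 2.312e+04 rad/s.
Step 2 — f₀ = ω₀/(2π) = 3680 Hz.
Step 3 — Parallel Q: Q = R/(ω₀L) = 272/(2.312e+04·0.00187) = 6.29.
Step 4 — Bandwidth: Δω = ω₀/Q = 3676 rad/s; BW = Δω/(2π) = 585.1 Hz.

(a) f₀ = 3680 Hz  (b) Q = 6.29  (c) BW = 585.1 Hz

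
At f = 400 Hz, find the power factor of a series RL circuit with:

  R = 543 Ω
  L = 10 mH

Step 1 — Angular frequency: ω = 2π·f = 2π·400 = 2513 rad/s.
Step 2 — Component impedances:
  R: Z = R = 543 Ω
  L: Z = jωL = j·2513·0.01 = 0 + j25.13 Ω
Step 3 — Series combination: Z_total = R + L = 543 + j25.13 Ω = 543.6∠2.7° Ω.
Step 4 — Power factor: PF = cos(φ) = Re(Z)/|Z| = 543/543.6 = 0.9989.
Step 5 — Type: Im(Z) = 25.13 ⇒ lagging (phase φ = 2.7°).

PF = 0.9989 (lagging, φ = 2.7°)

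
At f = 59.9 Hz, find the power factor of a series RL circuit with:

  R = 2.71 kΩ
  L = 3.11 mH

Step 1 — Angular frequency: ω = 2π·f = 2π·59.9 = 376.4 rad/s.
Step 2 — Component impedances:
  R: Z = R = 2710 Ω
  L: Z = jωL = j·376.4·0.00311 = 0 + j1.17 Ω
Step 3 — Series combination: Z_total = R + L = 2710 + j1.17 Ω = 2710∠0.0° Ω.
Step 4 — Power factor: PF = cos(φ) = Re(Z)/|Z| = 2710/2710 = 1.
Step 5 — Type: Im(Z) = 1.17 ⇒ lagging (phase φ = 0.0°).

PF = 1 (lagging, φ = 0.0°)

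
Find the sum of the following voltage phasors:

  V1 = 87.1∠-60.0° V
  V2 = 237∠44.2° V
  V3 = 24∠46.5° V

Step 1 — Convert each phasor to rectangular form:
  V1 = 87.1·(cos(-60.0°) + j·sin(-60.0°)) = 43.55 - j75.43 V
  V2 = 237·(cos(44.2°) + j·sin(44.2°)) = 169.9 + j165.2 V
  V3 = 24·(cos(46.5°) + j·sin(46.5°)) = 16.52 + j17.41 V
Step 2 — Sum components: V_total = 230 + j107.2 V.
Step 3 — Convert to polar: |V_total| = 253.7 V, ∠V_total = 25.0°.

V_total = 253.7∠25.0° V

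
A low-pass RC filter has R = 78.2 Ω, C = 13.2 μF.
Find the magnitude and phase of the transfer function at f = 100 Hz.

Step 1 — Angular frequency: ω = 2π·100 = 628.3 rad/s.
Step 2 — Transfer function: H(jω) = 1/(1 + jωRC).
Step 3 — Denominator: 1 + jωRC = 1 + j·628.3·78.2·1.32e-05 = 1 + j0.6486.
Step 4 — H = 0.7039 - j0.4565.
Step 5 — Magnitude: |H| = 0.839 (-1.5 dB); phase: φ = -33.0°.

|H| = 0.839 (-1.5 dB), φ = -33.0°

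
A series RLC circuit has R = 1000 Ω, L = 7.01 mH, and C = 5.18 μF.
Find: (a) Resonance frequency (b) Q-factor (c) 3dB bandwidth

Step 1 — Resonance: ω₀ = 1/√(LC) = 1/√(0.00701·5.18e-06) = 5248 rad/s.
Step 2 — f₀ = ω₀/(2π) = 835.2 Hz.
Step 3 — Series Q: Q = ω₀L/R = 5248·0.00701/1000 = 0.03679.
Step 4 — Bandwidth: Δω = ω₀/Q = 1.427e+05 rad/s; BW = Δω/(2π) = 2.27e+04 Hz.

(a) f₀ = 835.2 Hz  (b) Q = 0.03679  (c) BW = 2.27e+04 Hz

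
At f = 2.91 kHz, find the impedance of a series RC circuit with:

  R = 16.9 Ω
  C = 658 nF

Step 1 — Angular frequency: ω = 2π·f = 2π·2910 = 1.828e+04 rad/s.
Step 2 — Component impedances:
  R: Z = R = 16.9 Ω
  C: Z = 1/(jωC) = -j/(ω·C) = 0 - j83.12 Ω
Step 3 — Series combination: Z_total = R + C = 16.9 - j83.12 Ω = 84.82∠-78.5° Ω.

Z = 16.9 - j83.12 Ω = 84.82∠-78.5° Ω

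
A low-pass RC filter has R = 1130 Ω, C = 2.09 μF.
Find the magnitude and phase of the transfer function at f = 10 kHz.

Step 1 — Angular frequency: ω = 2π·1e+04 = 6.283e+04 rad/s.
Step 2 — Transfer function: H(jω) = 1/(1 + jωRC).
Step 3 — Denominator: 1 + jωRC = 1 + j·6.283e+04·1130·2.09e-06 = 1 + j148.4.
Step 4 — H = 4.541e-05 - j0.006739.
Step 5 — Magnitude: |H| = 0.006739 (-43.4 dB); phase: φ = -89.6°.

|H| = 0.006739 (-43.4 dB), φ = -89.6°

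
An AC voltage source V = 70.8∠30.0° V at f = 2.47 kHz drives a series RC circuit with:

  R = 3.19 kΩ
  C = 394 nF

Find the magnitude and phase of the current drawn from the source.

Step 1 — Angular frequency: ω = 2π·f = 2π·2470 = 1.552e+04 rad/s.
Step 2 — Component impedances:
  R: Z = R = 3190 Ω
  C: Z = 1/(jωC) = -j/(ω·C) = 0 - j163.5 Ω
Step 3 — Series combination: Z_total = R + C = 3190 - j163.5 Ω = 3194∠-2.9° Ω.
Step 4 — Source phasor: V = 70.8∠30.0° V = 61.31 + j35.4 V.
Step 5 — Ohm's law: I = V / Z_total = (61.31 + j35.4) / (3190 - j163.5) = 0.0186 + j0.01205 A.
Step 6 — Convert to polar: |I| = 0.02217 A, ∠I = 32.9°.

I = 0.02217∠32.9° A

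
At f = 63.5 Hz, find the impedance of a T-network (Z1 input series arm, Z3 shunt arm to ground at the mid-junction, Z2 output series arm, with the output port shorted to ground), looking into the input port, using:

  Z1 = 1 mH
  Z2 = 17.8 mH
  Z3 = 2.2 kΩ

Step 1 — Angular frequency: ω = 2π·f = 2π·63.5 = 399 rad/s.
Step 2 — Component impedances:
  Z1: Z = jωL = j·399·0.001 = 0 + j0.399 Ω
  Z2: Z = jωL = j·399·0.0178 = 0 + j7.102 Ω
  Z3: Z = R = 2200 Ω
Step 3 — With the output port shorted to ground, the output series arm Z2 runs from the junction to ground; the shunt arm Z3 also runs from the junction to ground. They appear in parallel: Z3 || Z2 = 0.02293 + j7.102 Ω.
Step 4 — Series with input arm Z1: Z_in = Z1 + (Z3 || Z2) = 0.02293 + j7.501 Ω = 7.501∠89.8° Ω.

Z = 0.02293 + j7.501 Ω = 7.501∠89.8° Ω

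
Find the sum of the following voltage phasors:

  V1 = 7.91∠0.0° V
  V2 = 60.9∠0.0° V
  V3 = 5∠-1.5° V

Step 1 — Convert each phasor to rectangular form:
  V1 = 7.91·(cos(0.0°) + j·sin(0.0°)) = 7.91 V
  V2 = 60.9·(cos(0.0°) + j·sin(0.0°)) = 60.9 V
  V3 = 5·(cos(-1.5°) + j·sin(-1.5°)) = 4.998 - j0.1309 V
Step 2 — Sum components: V_total = 73.81 - j0.1309 V.
Step 3 — Convert to polar: |V_total| = 73.81 V, ∠V_total = -0.1°.

V_total = 73.81∠-0.1° V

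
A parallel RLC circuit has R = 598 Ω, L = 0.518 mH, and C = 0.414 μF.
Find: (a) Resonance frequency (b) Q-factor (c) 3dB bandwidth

Step 1 — Resonance: ω₀ = 1/√(LC) = 1/√(0.000518·4.14e-07) = 6.829e+04 rad/s.
Step 2 — f₀ = ω₀/(2π) = 1.087e+04 Hz.
Step 3 — Parallel Q: Q = R/(ω₀L) = 598/(6.829e+04·0.000518) = 16.91.
Step 4 — Bandwidth: Δω = ω₀/Q = 4039 rad/s; BW = Δω/(2π) = 642.9 Hz.

(a) f₀ = 1.087e+04 Hz  (b) Q = 16.91  (c) BW = 642.9 Hz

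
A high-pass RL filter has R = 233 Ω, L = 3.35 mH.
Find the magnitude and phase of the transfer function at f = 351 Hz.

Step 1 — Angular frequency: ω = 2π·351 = 2205 rad/s.
Step 2 — Transfer function: H(jω) = jωL/(R + jωL).
Step 3 — Numerator jωL = j·7.388; denominator R + jωL = 233 + j7.388.
Step 4 — H = 0.001004 + j0.03168.
Step 5 — Magnitude: |H| = 0.03169 (-30.0 dB); phase: φ = 88.2°.

|H| = 0.03169 (-30.0 dB), φ = 88.2°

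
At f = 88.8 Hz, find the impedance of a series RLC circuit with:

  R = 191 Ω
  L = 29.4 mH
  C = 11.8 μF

Step 1 — Angular frequency: ω = 2π·f = 2π·88.8 = 557.9 rad/s.
Step 2 — Component impedances:
  R: Z = R = 191 Ω
  L: Z = jωL = j·557.9·0.0294 = 0 + j16.4 Ω
  C: Z = 1/(jωC) = -j/(ω·C) = 0 - j151.9 Ω
Step 3 — Series combination: Z_total = R + L + C = 191 - j135.5 Ω = 234.2∠-35.3° Ω.

Z = 191 - j135.5 Ω = 234.2∠-35.3° Ω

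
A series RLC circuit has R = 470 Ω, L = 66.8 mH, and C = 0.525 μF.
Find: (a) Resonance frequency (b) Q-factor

Step 1 — Resonance condition Im(Z)=0 gives ω₀ = 1/√(LC).
Step 2 — ω₀ = 1/√(0.0668·5.25e-07) = 5340 rad/s.
Step 3 — f₀ = ω₀/(2π) = 849.9 Hz.
Step 4 — Series Q: Q = ω₀L/R = 5340·0.0668/470 = 0.7589.

(a) f₀ = 849.9 Hz  (b) Q = 0.7589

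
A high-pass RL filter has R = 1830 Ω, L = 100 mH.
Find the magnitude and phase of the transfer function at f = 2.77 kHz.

Step 1 — Angular frequency: ω = 2π·2770 = 1.74e+04 rad/s.
Step 2 — Transfer function: H(jω) = jωL/(R + jωL).
Step 3 — Numerator jωL = j·1740; denominator R + jωL = 1830 + j1740.
Step 4 — H = 0.4749 + j0.4994.
Step 5 — Magnitude: |H| = 0.6892 (-3.2 dB); phase: φ = 46.4°.

|H| = 0.6892 (-3.2 dB), φ = 46.4°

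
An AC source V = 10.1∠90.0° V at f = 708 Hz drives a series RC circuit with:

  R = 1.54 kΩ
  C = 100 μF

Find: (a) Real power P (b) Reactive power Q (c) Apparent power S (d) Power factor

Step 1 — Angular frequency: ω = 2π·f = 2π·708 = 4448 rad/s.
Step 2 — Component impedances:
  R: Z = R = 1540 Ω
  C: Z = 1/(jωC) = -j/(ω·C) = 0 - j2.248 Ω
Step 3 — Series combination: Z_total = R + C = 1540 - j2.248 Ω = 1540∠-0.1° Ω.
Step 4 — Source phasor: V = 10.1∠90.0° V = 0 + j10.1 V.
Step 5 — Current: I = V / Z = -9.573e-06 + j0.006558 A = 0.006558∠90.1° A.
Step 6 — Complex power: S = V·I* = 0.06624 - j9.669e-05 VA.
Step 7 — Real power: P = Re(S) = 0.06624 W.
Step 8 — Reactive power: Q = Im(S) = -9.669e-05 VAR.
Step 9 — Apparent power: |S| = 0.06624 VA.
Step 10 — Power factor: PF = P/|S| = 1 (leading).

(a) P = 0.06624 W  (b) Q = -9.669e-05 VAR  (c) S = 0.06624 VA  (d) PF = 1 (leading)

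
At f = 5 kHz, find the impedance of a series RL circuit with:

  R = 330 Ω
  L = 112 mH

Step 1 — Angular frequency: ω = 2π·f = 2π·5000 = 3.142e+04 rad/s.
Step 2 — Component impedances:
  R: Z = R = 330 Ω
  L: Z = jωL = j·3.142e+04·0.112 = 0 + j3519 Ω
Step 3 — Series combination: Z_total = R + L = 330 + j3519 Ω = 3534∠84.6° Ω.

Z = 330 + j3519 Ω = 3534∠84.6° Ω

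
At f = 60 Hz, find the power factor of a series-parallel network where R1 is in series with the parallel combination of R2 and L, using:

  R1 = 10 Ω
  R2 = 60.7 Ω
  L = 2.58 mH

Step 1 — Angular frequency: ω = 2π·f = 2π·60 = 377 rad/s.
Step 2 — Component impedances:
  R1: Z = R = 10 Ω
  R2: Z = R = 60.7 Ω
  L: Z = jωL = j·377·0.00258 = 0 + j0.9726 Ω
Step 3 — Parallel branch: R2 || L = 1/(1/R2 + 1/L) = 0.01558 + j0.9724 Ω.
Step 4 — Series with R1: Z_total = R1 + (R2 || L) = 10.02 + j0.9724 Ω = 10.06∠5.5° Ω.
Step 5 — Power factor: PF = cos(φ) = Re(Z)/|Z| = 10.016/10.063 = 0.9953.
Step 6 — Type: Im(Z) = 0.9724 ⇒ lagging (phase φ = 5.5°).

PF = 0.9953 (lagging, φ = 5.5°)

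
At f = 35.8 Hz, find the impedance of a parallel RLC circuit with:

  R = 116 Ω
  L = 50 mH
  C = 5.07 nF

Step 1 — Angular frequency: ω = 2π·f = 2π·35.8 = 224.9 rad/s.
Step 2 — Component impedances:
  R: Z = R = 116 Ω
  L: Z = jωL = j·224.9·0.05 = 0 + j11.25 Ω
  C: Z = 1/(jωC) = -j/(ω·C) = 0 - j8.769e+05 Ω
Step 3 — Parallel combination: 1/Z_total = 1/R + 1/L + 1/C; Z_total = 1.08 + j11.14 Ω = 11.19∠84.5° Ω.

Z = 1.08 + j11.14 Ω = 11.19∠84.5° Ω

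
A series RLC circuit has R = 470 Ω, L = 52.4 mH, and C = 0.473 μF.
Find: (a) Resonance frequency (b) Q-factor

Step 1 — Resonance condition Im(Z)=0 gives ω₀ = 1/√(LC).
Step 2 — ω₀ = 1/√(0.0524·4.73e-07) = 6352 rad/s.
Step 3 — f₀ = ω₀/(2π) = 1011 Hz.
Step 4 — Series Q: Q = ω₀L/R = 6352·0.0524/470 = 0.7082.

(a) f₀ = 1011 Hz  (b) Q = 0.7082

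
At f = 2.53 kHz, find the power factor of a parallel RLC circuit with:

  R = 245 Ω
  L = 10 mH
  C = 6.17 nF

Step 1 — Angular frequency: ω = 2π·f = 2π·2530 = 1.59e+04 rad/s.
Step 2 — Component impedances:
  R: Z = R = 245 Ω
  L: Z = jωL = j·1.59e+04·0.01 = 0 + j159 Ω
  C: Z = 1/(jωC) = -j/(ω·C) = 0 - j1.02e+04 Ω
Step 3 — Parallel combination: 1/Z_total = 1/R + 1/L + 1/C; Z_total = 74.2 + j112.6 Ω = 134.8∠56.6° Ω.
Step 4 — Power factor: PF = cos(φ) = Re(Z)/|Z| = 74.2/134.83 = 0.5503.
Step 5 — Type: Im(Z) = 112.6 ⇒ lagging (phase φ = 56.6°).

PF = 0.5503 (lagging, φ = 56.6°)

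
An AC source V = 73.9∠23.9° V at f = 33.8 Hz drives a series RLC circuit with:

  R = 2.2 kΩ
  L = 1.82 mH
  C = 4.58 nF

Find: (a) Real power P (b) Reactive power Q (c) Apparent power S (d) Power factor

Step 1 — Angular frequency: ω = 2π·f = 2π·33.8 = 212.4 rad/s.
Step 2 — Component impedances:
  R: Z = R = 2200 Ω
  L: Z = jωL = j·212.4·0.00182 = 0 + j0.3865 Ω
  C: Z = 1/(jωC) = -j/(ω·C) = 0 - j1.028e+06 Ω
Step 3 — Series combination: Z_total = R + L + C = 2200 - j1.028e+06 Ω = 1.028e+06∠-89.9° Ω.
Step 4 — Source phasor: V = 73.9∠23.9° V = 67.56 + j29.94 V.
Step 5 — Current: I = V / Z = -2.898e-05 + j6.578e-05 A = 7.188e-05∠113.8° A.
Step 6 — Complex power: S = V·I* = 1.137e-05 - j0.005312 VA.
Step 7 — Real power: P = Re(S) = 1.137e-05 W.
Step 8 — Reactive power: Q = Im(S) = -0.005312 VAR.
Step 9 — Apparent power: |S| = 0.005312 VA.
Step 10 — Power factor: PF = P/|S| = 0.00214 (leading).

(a) P = 1.137e-05 W  (b) Q = -0.005312 VAR  (c) S = 0.005312 VA  (d) PF = 0.00214 (leading)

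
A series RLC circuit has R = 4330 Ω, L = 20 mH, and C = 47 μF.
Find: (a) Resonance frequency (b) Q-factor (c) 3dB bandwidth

Step 1 — Resonance: ω₀ = 1/√(LC) = 1/√(0.02·4.7e-05) = 1031 rad/s.
Step 2 — f₀ = ω₀/(2π) = 164.2 Hz.
Step 3 — Series Q: Q = ω₀L/R = 1031·0.02/4330 = 0.004764.
Step 4 — Bandwidth: Δω = ω₀/Q = 2.165e+05 rad/s; BW = Δω/(2π) = 3.446e+04 Hz.

(a) f₀ = 164.2 Hz  (b) Q = 0.004764  (c) BW = 3.446e+04 Hz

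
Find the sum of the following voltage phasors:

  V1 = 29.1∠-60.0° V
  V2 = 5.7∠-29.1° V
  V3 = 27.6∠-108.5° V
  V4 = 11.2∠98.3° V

Step 1 — Convert each phasor to rectangular form:
  V1 = 29.1·(cos(-60.0°) + j·sin(-60.0°)) = 14.55 - j25.2 V
  V2 = 5.7·(cos(-29.1°) + j·sin(-29.1°)) = 4.981 - j2.772 V
  V3 = 27.6·(cos(-108.5°) + j·sin(-108.5°)) = -8.758 - j26.17 V
  V4 = 11.2·(cos(98.3°) + j·sin(98.3°)) = -1.617 + j11.08 V
Step 2 — Sum components: V_total = 9.156 - j43.06 V.
Step 3 — Convert to polar: |V_total| = 44.03 V, ∠V_total = -78.0°.

V_total = 44.03∠-78.0° V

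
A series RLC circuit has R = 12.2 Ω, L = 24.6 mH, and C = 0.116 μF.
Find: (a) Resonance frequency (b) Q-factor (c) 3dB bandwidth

Step 1 — Resonance condition Im(Z)=0 gives ω₀ = 1/√(LC).
Step 2 — ω₀ = 1/√(0.0246·1.16e-07) = 1.872e+04 rad/s.
Step 3 — f₀ = ω₀/(2π) = 2979 Hz.
Step 4 — Series Q: Q = ω₀L/R = 1.872e+04·0.0246/12.2 = 37.75.
Step 5 — 3dB bandwidth: Δω = ω₀/Q = 495.9 rad/s; BW = Δω/(2π) = 78.93 Hz.

(a) f₀ = 2979 Hz  (b) Q = 37.75  (c) BW = 78.93 Hz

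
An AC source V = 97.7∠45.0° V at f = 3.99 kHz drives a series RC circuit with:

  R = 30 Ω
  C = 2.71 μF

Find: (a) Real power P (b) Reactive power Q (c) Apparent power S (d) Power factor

Step 1 — Angular frequency: ω = 2π·f = 2π·3990 = 2.507e+04 rad/s.
Step 2 — Component impedances:
  R: Z = R = 30 Ω
  C: Z = 1/(jωC) = -j/(ω·C) = 0 - j14.72 Ω
Step 3 — Series combination: Z_total = R + C = 30 - j14.72 Ω = 33.42∠-26.1° Ω.
Step 4 — Source phasor: V = 97.7∠45.0° V = 69.08 + j69.08 V.
Step 5 — Current: I = V / Z = 0.9454 + j2.767 A = 2.924∠71.1° A.
Step 6 — Complex power: S = V·I* = 256.4 - j125.8 VA.
Step 7 — Real power: P = Re(S) = 256.4 W.
Step 8 — Reactive power: Q = Im(S) = -125.8 VAR.
Step 9 — Apparent power: |S| = 285.6 VA.
Step 10 — Power factor: PF = P/|S| = 0.8978 (leading).

(a) P = 256.4 W  (b) Q = -125.8 VAR  (c) S = 285.6 VA  (d) PF = 0.8978 (leading)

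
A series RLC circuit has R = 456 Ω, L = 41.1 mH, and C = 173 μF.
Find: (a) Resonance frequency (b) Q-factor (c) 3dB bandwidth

Step 1 — Resonance: ω₀ = 1/√(LC) = 1/√(0.0411·0.000173) = 375 rad/s.
Step 2 — f₀ = ω₀/(2π) = 59.69 Hz.
Step 3 — Series Q: Q = ω₀L/R = 375·0.0411/456 = 0.0338.
Step 4 — Bandwidth: Δω = ω₀/Q = 1.109e+04 rad/s; BW = Δω/(2π) = 1766 Hz.

(a) f₀ = 59.69 Hz  (b) Q = 0.0338  (c) BW = 1766 Hz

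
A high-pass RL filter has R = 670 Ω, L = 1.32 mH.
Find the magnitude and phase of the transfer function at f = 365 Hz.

Step 1 — Angular frequency: ω = 2π·365 = 2293 rad/s.
Step 2 — Transfer function: H(jω) = jωL/(R + jωL).
Step 3 — Numerator jωL = j·3.027; denominator R + jωL = 670 + j3.027.
Step 4 — H = 2.041e-05 + j0.004518.
Step 5 — Magnitude: |H| = 0.004518 (-46.9 dB); phase: φ = 89.7°.

|H| = 0.004518 (-46.9 dB), φ = 89.7°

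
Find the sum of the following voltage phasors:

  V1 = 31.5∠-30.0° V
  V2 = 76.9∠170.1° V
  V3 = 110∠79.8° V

Step 1 — Convert each phasor to rectangular form:
  V1 = 31.5·(cos(-30.0°) + j·sin(-30.0°)) = 27.28 - j15.75 V
  V2 = 76.9·(cos(170.1°) + j·sin(170.1°)) = -75.75 + j13.22 V
  V3 = 110·(cos(79.8°) + j·sin(79.8°)) = 19.48 + j108.3 V
Step 2 — Sum components: V_total = -29 + j105.7 V.
Step 3 — Convert to polar: |V_total| = 109.6 V, ∠V_total = 105.3°.

V_total = 109.6∠105.3° V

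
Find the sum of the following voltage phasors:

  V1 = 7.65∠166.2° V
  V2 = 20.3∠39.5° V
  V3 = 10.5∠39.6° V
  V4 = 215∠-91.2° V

Step 1 — Convert each phasor to rectangular form:
  V1 = 7.65·(cos(166.2°) + j·sin(166.2°)) = -7.429 + j1.825 V
  V2 = 20.3·(cos(39.5°) + j·sin(39.5°)) = 15.66 + j12.91 V
  V3 = 10.5·(cos(39.6°) + j·sin(39.6°)) = 8.09 + j6.693 V
  V4 = 215·(cos(-91.2°) + j·sin(-91.2°)) = -4.503 - j215 V
Step 2 — Sum components: V_total = 11.82 - j193.5 V.
Step 3 — Convert to polar: |V_total| = 193.9 V, ∠V_total = -86.5°.

V_total = 193.9∠-86.5° V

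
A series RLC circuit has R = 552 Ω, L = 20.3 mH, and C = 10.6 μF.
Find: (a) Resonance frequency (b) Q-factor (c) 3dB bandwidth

Step 1 — Resonance condition Im(Z)=0 gives ω₀ = 1/√(LC).
Step 2 — ω₀ = 1/√(0.0203·1.06e-05) = 2156 rad/s.
Step 3 — f₀ = ω₀/(2π) = 343.1 Hz.
Step 4 — Series Q: Q = ω₀L/R = 2156·0.0203/552 = 0.07928.
Step 5 — 3dB bandwidth: Δω = ω₀/Q = 2.719e+04 rad/s; BW = Δω/(2π) = 4328 Hz.

(a) f₀ = 343.1 Hz  (b) Q = 0.07928  (c) BW = 4328 Hz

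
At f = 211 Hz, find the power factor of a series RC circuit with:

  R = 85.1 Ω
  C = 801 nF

Step 1 — Angular frequency: ω = 2π·f = 2π·211 = 1326 rad/s.
Step 2 — Component impedances:
  R: Z = R = 85.1 Ω
  C: Z = 1/(jωC) = -j/(ω·C) = 0 - j941.7 Ω
Step 3 — Series combination: Z_total = R + C = 85.1 - j941.7 Ω = 945.5∠-84.8° Ω.
Step 4 — Power factor: PF = cos(φ) = Re(Z)/|Z| = 85.1/945.52 = 0.09.
Step 5 — Type: Im(Z) = -941.7 ⇒ leading (phase φ = -84.8°).

PF = 0.09 (leading, φ = -84.8°)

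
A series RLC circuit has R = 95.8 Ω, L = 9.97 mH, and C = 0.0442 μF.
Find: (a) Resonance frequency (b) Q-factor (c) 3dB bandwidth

Step 1 — Resonance condition Im(Z)=0 gives ω₀ = 1/√(LC).
Step 2 — ω₀ = 1/√(0.00997·4.42e-08) = 4.764e+04 rad/s.
Step 3 — f₀ = ω₀/(2π) = 7582 Hz.
Step 4 — Series Q: Q = ω₀L/R = 4.764e+04·0.00997/95.8 = 4.958.
Step 5 — 3dB bandwidth: Δω = ω₀/Q = 9609 rad/s; BW = Δω/(2π) = 1529 Hz.

(a) f₀ = 7582 Hz  (b) Q = 4.958  (c) BW = 1529 Hz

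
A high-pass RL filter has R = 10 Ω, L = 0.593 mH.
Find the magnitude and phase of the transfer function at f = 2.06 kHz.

Step 1 — Angular frequency: ω = 2π·2060 = 1.294e+04 rad/s.
Step 2 — Transfer function: H(jω) = jωL/(R + jωL).
Step 3 — Numerator jωL = j·7.675; denominator R + jωL = 10 + j7.675.
Step 4 — H = 0.3707 + j0.483.
Step 5 — Magnitude: |H| = 0.6089 (-4.3 dB); phase: φ = 52.5°.

|H| = 0.6089 (-4.3 dB), φ = 52.5°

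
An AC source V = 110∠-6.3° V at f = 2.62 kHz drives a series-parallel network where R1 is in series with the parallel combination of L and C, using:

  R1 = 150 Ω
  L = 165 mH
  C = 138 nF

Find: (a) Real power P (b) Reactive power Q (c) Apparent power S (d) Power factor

Step 1 — Angular frequency: ω = 2π·f = 2π·2620 = 1.646e+04 rad/s.
Step 2 — Component impedances:
  R1: Z = R = 150 Ω
  L: Z = jωL = j·1.646e+04·0.165 = 0 + j2716 Ω
  C: Z = 1/(jωC) = -j/(ω·C) = 0 - j440.2 Ω
Step 3 — Parallel branch: L || C = 1/(1/L + 1/C) = 0 - j525.3 Ω.
Step 4 — Series with R1: Z_total = R1 + (L || C) = 150 - j525.3 Ω = 546.3∠-74.1° Ω.
Step 5 — Source phasor: V = 110∠-6.3° V = 109.3 - j12.07 V.
Step 6 — Current: I = V / Z = 0.07619 + j0.1864 A = 0.2013∠67.8° A.
Step 7 — Complex power: S = V·I* = 6.081 - j21.3 VA.
Step 8 — Real power: P = Re(S) = 6.081 W.
Step 9 — Reactive power: Q = Im(S) = -21.3 VAR.
Step 10 — Apparent power: |S| = 22.15 VA.
Step 11 — Power factor: PF = P/|S| = 0.2746 (leading).

(a) P = 6.081 W  (b) Q = -21.3 VAR  (c) S = 22.15 VA  (d) PF = 0.2746 (leading)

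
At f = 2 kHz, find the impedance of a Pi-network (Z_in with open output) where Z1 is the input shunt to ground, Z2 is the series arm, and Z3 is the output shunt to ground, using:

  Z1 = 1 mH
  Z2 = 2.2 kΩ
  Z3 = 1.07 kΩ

Step 1 — Angular frequency: ω = 2π·f = 2π·2000 = 1.257e+04 rad/s.
Step 2 — Component impedances:
  Z1: Z = jωL = j·1.257e+04·0.001 = 0 + j12.57 Ω
  Z2: Z = R = 2200 Ω
  Z3: Z = R = 1070 Ω
Step 3 — With open output, the series arm Z2 and the output shunt Z3 appear in series to ground: Z2 + Z3 = 3270 Ω.
Step 4 — Parallel with input shunt Z1: Z_in = Z1 || (Z2 + Z3) = 0.04829 + j12.57 Ω = 12.57∠89.8° Ω.

Z = 0.04829 + j12.57 Ω = 12.57∠89.8° Ω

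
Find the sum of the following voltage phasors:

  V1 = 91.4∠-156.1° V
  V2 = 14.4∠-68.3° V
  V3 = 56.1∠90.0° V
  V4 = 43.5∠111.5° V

Step 1 — Convert each phasor to rectangular form:
  V1 = 91.4·(cos(-156.1°) + j·sin(-156.1°)) = -83.56 - j37.03 V
  V2 = 14.4·(cos(-68.3°) + j·sin(-68.3°)) = 5.324 - j13.38 V
  V3 = 56.1·(cos(90.0°) + j·sin(90.0°)) = 0 + j56.1 V
  V4 = 43.5·(cos(111.5°) + j·sin(111.5°)) = -15.94 + j40.47 V
Step 2 — Sum components: V_total = -94.18 + j46.16 V.
Step 3 — Convert to polar: |V_total| = 104.9 V, ∠V_total = 153.9°.

V_total = 104.9∠153.9° V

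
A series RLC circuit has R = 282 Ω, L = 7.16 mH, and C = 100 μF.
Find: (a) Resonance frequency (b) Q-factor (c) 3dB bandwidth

Step 1 — Resonance condition Im(Z)=0 gives ω₀ = 1/√(LC).
Step 2 — ω₀ = 1/√(0.00716·0.0001) = 1182 rad/s.
Step 3 — f₀ = ω₀/(2π) = 188.1 Hz.
Step 4 — Series Q: Q = ω₀L/R = 1182·0.00716/282 = 0.03001.
Step 5 — 3dB bandwidth: Δω = ω₀/Q = 3.939e+04 rad/s; BW = Δω/(2π) = 6268 Hz.

(a) f₀ = 188.1 Hz  (b) Q = 0.03001  (c) BW = 6268 Hz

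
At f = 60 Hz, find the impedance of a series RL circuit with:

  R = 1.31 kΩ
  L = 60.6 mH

Step 1 — Angular frequency: ω = 2π·f = 2π·60 = 377 rad/s.
Step 2 — Component impedances:
  R: Z = R = 1310 Ω
  L: Z = jωL = j·377·0.0606 = 0 + j22.85 Ω
Step 3 — Series combination: Z_total = R + L = 1310 + j22.85 Ω = 1310∠1.0° Ω.

Z = 1310 + j22.85 Ω = 1310∠1.0° Ω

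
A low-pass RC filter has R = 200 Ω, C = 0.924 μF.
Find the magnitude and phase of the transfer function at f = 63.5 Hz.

Step 1 — Angular frequency: ω = 2π·63.5 = 399 rad/s.
Step 2 — Transfer function: H(jω) = 1/(1 + jωRC).
Step 3 — Denominator: 1 + jωRC = 1 + j·399·200·9.24e-07 = 1 + j0.07373.
Step 4 — H = 0.9946 - j0.07333.
Step 5 — Magnitude: |H| = 0.9973 (-0.0 dB); phase: φ = -4.2°.

|H| = 0.9973 (-0.0 dB), φ = -4.2°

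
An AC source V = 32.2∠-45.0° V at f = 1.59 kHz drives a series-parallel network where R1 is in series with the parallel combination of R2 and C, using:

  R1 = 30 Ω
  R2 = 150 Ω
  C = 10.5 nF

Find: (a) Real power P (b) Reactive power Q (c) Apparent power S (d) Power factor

Step 1 — Angular frequency: ω = 2π·f = 2π·1590 = 9990 rad/s.
Step 2 — Component impedances:
  R1: Z = R = 30 Ω
  R2: Z = R = 150 Ω
  C: Z = 1/(jωC) = -j/(ω·C) = 0 - j9533 Ω
Step 3 — Parallel branch: R2 || C = 1/(1/R2 + 1/C) = 150 - j2.36 Ω.
Step 4 — Series with R1: Z_total = R1 + (R2 || C) = 180 - j2.36 Ω = 180∠-0.8° Ω.
Step 5 — Source phasor: V = 32.2∠-45.0° V = 22.77 - j22.77 V.
Step 6 — Current: I = V / Z = 0.1282 - j0.1248 A = 0.1789∠-44.2° A.
Step 7 — Complex power: S = V·I* = 5.76 - j0.07553 VA.
Step 8 — Real power: P = Re(S) = 5.76 W.
Step 9 — Reactive power: Q = Im(S) = -0.07553 VAR.
Step 10 — Apparent power: |S| = 5.761 VA.
Step 11 — Power factor: PF = P/|S| = 0.9999 (leading).

(a) P = 5.76 W  (b) Q = -0.07553 VAR  (c) S = 5.761 VA  (d) PF = 0.9999 (leading)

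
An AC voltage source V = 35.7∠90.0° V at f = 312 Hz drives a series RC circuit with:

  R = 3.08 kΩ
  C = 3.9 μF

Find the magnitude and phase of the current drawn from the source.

Step 1 — Angular frequency: ω = 2π·f = 2π·312 = 1960 rad/s.
Step 2 — Component impedances:
  R: Z = R = 3080 Ω
  C: Z = 1/(jωC) = -j/(ω·C) = 0 - j130.8 Ω
Step 3 — Series combination: Z_total = R + C = 3080 - j130.8 Ω = 3083∠-2.4° Ω.
Step 4 — Source phasor: V = 35.7∠90.0° V = 0 + j35.7 V.
Step 5 — Ohm's law: I = V / Z_total = (0 + j35.7) / (3080 - j130.8) = -0.0004913 + j0.01157 A.
Step 6 — Convert to polar: |I| = 0.01158 A, ∠I = 92.4°.

I = 0.01158∠92.4° A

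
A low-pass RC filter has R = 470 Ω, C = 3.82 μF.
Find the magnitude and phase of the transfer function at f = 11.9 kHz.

Step 1 — Angular frequency: ω = 2π·1.19e+04 = 7.477e+04 rad/s.
Step 2 — Transfer function: H(jω) = 1/(1 + jωRC).
Step 3 — Denominator: 1 + jωRC = 1 + j·7.477e+04·470·3.82e-06 = 1 + j134.2.
Step 4 — H = 5.549e-05 - j0.007449.
Step 5 — Magnitude: |H| = 0.007449 (-42.6 dB); phase: φ = -89.6°.

|H| = 0.007449 (-42.6 dB), φ = -89.6°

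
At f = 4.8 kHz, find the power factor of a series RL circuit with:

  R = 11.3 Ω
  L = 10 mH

Step 1 — Angular frequency: ω = 2π·f = 2π·4800 = 3.016e+04 rad/s.
Step 2 — Component impedances:
  R: Z = R = 11.3 Ω
  L: Z = jωL = j·3.016e+04·0.01 = 0 + j301.6 Ω
Step 3 — Series combination: Z_total = R + L = 11.3 + j301.6 Ω = 301.8∠87.9° Ω.
Step 4 — Power factor: PF = cos(φ) = Re(Z)/|Z| = 11.3/301.8 = 0.03744.
Step 5 — Type: Im(Z) = 301.6 ⇒ lagging (phase φ = 87.9°).

PF = 0.03744 (lagging, φ = 87.9°)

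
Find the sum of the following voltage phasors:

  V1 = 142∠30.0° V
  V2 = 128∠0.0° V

Step 1 — Convert each phasor to rectangular form:
  V1 = 142·(cos(30.0°) + j·sin(30.0°)) = 123 + j71 V
  V2 = 128·(cos(0.0°) + j·sin(0.0°)) = 128 V
Step 2 — Sum components: V_total = 251 + j71 V.
Step 3 — Convert to polar: |V_total| = 260.8 V, ∠V_total = 15.8°.

V_total = 260.8∠15.8° V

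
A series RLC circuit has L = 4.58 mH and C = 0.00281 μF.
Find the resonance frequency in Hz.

Step 1 — Resonance condition Im(Z)=0 gives ω₀ = 1/√(LC).
Step 2 — ω₀ = 1/√(0.00458·2.81e-09) = 2.787e+05 rad/s.
Step 3 — f₀ = ω₀/(2π) = 4.436e+04 Hz.

f₀ = 4.436e+04 Hz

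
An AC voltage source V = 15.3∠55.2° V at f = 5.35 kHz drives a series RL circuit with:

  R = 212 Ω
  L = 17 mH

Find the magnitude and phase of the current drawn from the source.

Step 1 — Angular frequency: ω = 2π·f = 2π·5350 = 3.362e+04 rad/s.
Step 2 — Component impedances:
  R: Z = R = 212 Ω
  L: Z = jωL = j·3.362e+04·0.017 = 0 + j571.5 Ω
Step 3 — Series combination: Z_total = R + L = 212 + j571.5 Ω = 609.5∠69.6° Ω.
Step 4 — Source phasor: V = 15.3∠55.2° V = 8.732 + j12.56 V.
Step 5 — Ohm's law: I = V / Z_total = (8.732 + j12.56) / (212 + j571.5) = 0.02431 - j0.006262 A.
Step 6 — Convert to polar: |I| = 0.0251 A, ∠I = -14.4°.

I = 0.0251∠-14.4° A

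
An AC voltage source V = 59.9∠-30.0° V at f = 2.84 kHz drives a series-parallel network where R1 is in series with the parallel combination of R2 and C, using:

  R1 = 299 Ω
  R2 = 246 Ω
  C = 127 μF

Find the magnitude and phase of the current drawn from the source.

Step 1 — Angular frequency: ω = 2π·f = 2π·2840 = 1.784e+04 rad/s.
Step 2 — Component impedances:
  R1: Z = R = 299 Ω
  R2: Z = R = 246 Ω
  C: Z = 1/(jωC) = -j/(ω·C) = 0 - j0.4413 Ω
Step 3 — Parallel branch: R2 || C = 1/(1/R2 + 1/C) = 0.0007915 - j0.4413 Ω.
Step 4 — Series with R1: Z_total = R1 + (R2 || C) = 299 - j0.4413 Ω = 299∠-0.1° Ω.
Step 5 — Source phasor: V = 59.9∠-30.0° V = 51.87 - j29.95 V.
Step 6 — Ohm's law: I = V / Z_total = (51.87 - j29.95) / (299 - j0.4413) = 0.1736 - j0.09991 A.
Step 7 — Convert to polar: |I| = 0.2003 A, ∠I = -29.9°.

I = 0.2003∠-29.9° A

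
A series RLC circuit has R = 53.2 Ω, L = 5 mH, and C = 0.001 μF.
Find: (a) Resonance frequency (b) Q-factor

Step 1 — Resonance condition Im(Z)=0 gives ω₀ = 1/√(LC).
Step 2 — ω₀ = 1/√(0.005·1e-09) = 4.472e+05 rad/s.
Step 3 — f₀ = ω₀/(2π) = 7.118e+04 Hz.
Step 4 — Series Q: Q = ω₀L/R = 4.472e+05·0.005/53.2 = 42.03.

(a) f₀ = 7.118e+04 Hz  (b) Q = 42.03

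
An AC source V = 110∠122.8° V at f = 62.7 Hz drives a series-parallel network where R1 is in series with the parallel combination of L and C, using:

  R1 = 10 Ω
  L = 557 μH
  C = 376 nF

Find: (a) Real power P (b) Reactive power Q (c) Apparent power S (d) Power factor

Step 1 — Angular frequency: ω = 2π·f = 2π·62.7 = 394 rad/s.
Step 2 — Component impedances:
  R1: Z = R = 10 Ω
  L: Z = jωL = j·394·0.000557 = 0 + j0.2194 Ω
  C: Z = 1/(jωC) = -j/(ω·C) = 0 - j6751 Ω
Step 3 — Parallel branch: L || C = 1/(1/L + 1/C) = 0 + j0.2194 Ω.
Step 4 — Series with R1: Z_total = R1 + (L || C) = 10 + j0.2194 Ω = 10∠1.3° Ω.
Step 5 — Source phasor: V = 110∠122.8° V = -59.59 + j92.46 V.
Step 6 — Current: I = V / Z = -5.753 + j9.372 A = 11∠121.5° A.
Step 7 — Complex power: S = V·I* = 1209 + j26.54 VA.
Step 8 — Real power: P = Re(S) = 1209 W.
Step 9 — Reactive power: Q = Im(S) = 26.54 VAR.
Step 10 — Apparent power: |S| = 1210 VA.
Step 11 — Power factor: PF = P/|S| = 0.9998 (lagging).

(a) P = 1209 W  (b) Q = 26.54 VAR  (c) S = 1210 VA  (d) PF = 0.9998 (lagging)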